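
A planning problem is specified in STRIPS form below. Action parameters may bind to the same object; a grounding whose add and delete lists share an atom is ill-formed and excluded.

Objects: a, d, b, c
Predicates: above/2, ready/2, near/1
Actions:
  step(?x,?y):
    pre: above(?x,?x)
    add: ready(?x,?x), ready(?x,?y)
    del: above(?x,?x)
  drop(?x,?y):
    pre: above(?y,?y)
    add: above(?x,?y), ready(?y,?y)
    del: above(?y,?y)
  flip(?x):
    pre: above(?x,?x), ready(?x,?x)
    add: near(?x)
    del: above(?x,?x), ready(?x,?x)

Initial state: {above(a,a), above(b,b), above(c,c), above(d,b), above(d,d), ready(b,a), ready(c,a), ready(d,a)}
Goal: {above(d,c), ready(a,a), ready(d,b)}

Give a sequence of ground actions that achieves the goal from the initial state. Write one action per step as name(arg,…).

1. step(a,a)  →  {above(b,b), above(c,c), above(d,b), above(d,d), ready(a,a), ready(b,a), ready(c,a), ready(d,a)}
2. step(d,b)  →  {above(b,b), above(c,c), above(d,b), ready(a,a), ready(b,a), ready(c,a), ready(d,a), ready(d,b), ready(d,d)}
3. drop(d,c)  →  {above(b,b), above(d,b), above(d,c), ready(a,a), ready(b,a), ready(c,a), ready(c,c), ready(d,a), ready(d,b), ready(d,d)}

step(a,a); step(d,b); drop(d,c)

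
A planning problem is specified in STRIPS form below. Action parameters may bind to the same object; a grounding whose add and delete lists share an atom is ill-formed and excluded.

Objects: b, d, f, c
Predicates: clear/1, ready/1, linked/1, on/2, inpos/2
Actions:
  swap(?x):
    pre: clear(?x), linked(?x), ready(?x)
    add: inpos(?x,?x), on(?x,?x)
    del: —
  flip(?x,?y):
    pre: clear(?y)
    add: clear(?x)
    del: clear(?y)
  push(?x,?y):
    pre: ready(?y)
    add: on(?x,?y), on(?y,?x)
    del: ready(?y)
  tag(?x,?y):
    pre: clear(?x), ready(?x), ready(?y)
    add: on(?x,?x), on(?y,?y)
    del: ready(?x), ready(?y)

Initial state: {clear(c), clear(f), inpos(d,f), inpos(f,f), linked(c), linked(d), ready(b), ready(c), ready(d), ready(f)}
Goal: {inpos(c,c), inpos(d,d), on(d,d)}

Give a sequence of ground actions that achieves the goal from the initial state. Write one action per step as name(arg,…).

swap(c); flip(d,f); swap(d)

1. swap(c)  →  {clear(c), clear(f), inpos(c,c), inpos(d,f), inpos(f,f), linked(c), linked(d), on(c,c), ready(b), ready(c), ready(d), ready(f)}
2. flip(d,f)  →  {clear(c), clear(d), inpos(c,c), inpos(d,f), inpos(f,f), linked(c), linked(d), on(c,c), ready(b), ready(c), ready(d), ready(f)}
3. swap(d)  →  {clear(c), clear(d), inpos(c,c), inpos(d,d), inpos(d,f), inpos(f,f), linked(c), linked(d), on(c,c), on(d,d), ready(b), ready(c), ready(d), ready(f)}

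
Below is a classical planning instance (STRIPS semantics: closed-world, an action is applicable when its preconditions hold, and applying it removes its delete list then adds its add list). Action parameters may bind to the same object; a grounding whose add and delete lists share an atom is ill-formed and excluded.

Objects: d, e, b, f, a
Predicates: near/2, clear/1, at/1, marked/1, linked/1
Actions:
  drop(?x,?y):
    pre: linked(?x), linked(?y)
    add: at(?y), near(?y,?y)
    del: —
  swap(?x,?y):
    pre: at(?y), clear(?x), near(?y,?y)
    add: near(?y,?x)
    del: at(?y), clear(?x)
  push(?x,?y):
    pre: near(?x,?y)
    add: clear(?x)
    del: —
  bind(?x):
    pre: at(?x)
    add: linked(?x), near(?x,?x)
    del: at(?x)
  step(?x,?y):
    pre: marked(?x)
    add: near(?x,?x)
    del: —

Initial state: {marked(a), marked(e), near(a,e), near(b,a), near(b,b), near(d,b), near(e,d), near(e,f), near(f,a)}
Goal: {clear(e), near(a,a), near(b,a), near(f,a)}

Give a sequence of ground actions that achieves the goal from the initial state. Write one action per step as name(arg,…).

push(e,d); step(a,d)

1. push(e,d)  →  {clear(e), marked(a), marked(e), near(a,e), near(b,a), near(b,b), near(d,b), near(e,d), near(e,f), near(f,a)}
2. step(a,d)  →  {clear(e), marked(a), marked(e), near(a,a), near(a,e), near(b,a), near(b,b), near(d,b), near(e,d), near(e,f), near(f,a)}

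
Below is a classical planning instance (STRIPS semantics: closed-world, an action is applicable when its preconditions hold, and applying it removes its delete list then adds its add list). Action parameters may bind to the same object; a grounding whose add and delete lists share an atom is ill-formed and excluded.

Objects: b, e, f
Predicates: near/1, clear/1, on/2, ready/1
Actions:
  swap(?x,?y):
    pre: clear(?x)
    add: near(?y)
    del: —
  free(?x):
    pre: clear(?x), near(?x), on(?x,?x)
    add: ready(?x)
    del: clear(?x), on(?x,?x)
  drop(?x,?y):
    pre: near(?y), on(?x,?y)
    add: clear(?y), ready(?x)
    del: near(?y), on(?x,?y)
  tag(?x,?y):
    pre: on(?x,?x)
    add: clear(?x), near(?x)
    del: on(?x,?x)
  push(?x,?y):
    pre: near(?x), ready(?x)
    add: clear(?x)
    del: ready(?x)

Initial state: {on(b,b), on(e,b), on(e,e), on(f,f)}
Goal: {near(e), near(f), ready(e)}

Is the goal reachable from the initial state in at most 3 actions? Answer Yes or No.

1. tag(b,b)  →  {clear(b), near(b), on(e,b), on(e,e), on(f,f)}
2. swap(b,e)  →  {clear(b), near(b), near(e), on(e,b), on(e,e), on(f,f)}
3. swap(b,f)  →  {clear(b), near(b), near(e), near(f), on(e,b), on(e,e), on(f,f)}
4. drop(e,b)  →  {clear(b), near(e), near(f), on(e,e), on(f,f), ready(e)}
optimal plan length = 4; 4 > 3

No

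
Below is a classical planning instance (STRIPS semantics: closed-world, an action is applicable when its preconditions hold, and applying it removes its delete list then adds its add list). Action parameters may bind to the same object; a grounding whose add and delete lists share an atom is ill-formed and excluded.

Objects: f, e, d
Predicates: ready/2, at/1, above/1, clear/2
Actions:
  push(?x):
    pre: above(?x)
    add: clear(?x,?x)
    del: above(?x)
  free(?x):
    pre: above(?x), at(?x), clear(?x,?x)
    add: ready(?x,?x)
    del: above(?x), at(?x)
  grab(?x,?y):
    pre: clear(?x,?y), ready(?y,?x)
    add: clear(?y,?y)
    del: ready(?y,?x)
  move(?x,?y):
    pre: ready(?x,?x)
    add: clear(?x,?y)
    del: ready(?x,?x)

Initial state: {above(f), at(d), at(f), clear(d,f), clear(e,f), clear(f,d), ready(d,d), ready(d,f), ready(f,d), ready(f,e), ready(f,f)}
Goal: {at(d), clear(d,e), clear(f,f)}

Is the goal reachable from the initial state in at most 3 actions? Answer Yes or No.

1. push(f)  →  {at(d), at(f), clear(d,f), clear(e,f), clear(f,d), clear(f,f), ready(d,d), ready(d,f), ready(f,d), ready(f,e), ready(f,f)}
2. move(d,e)  →  {at(d), at(f), clear(d,e), clear(d,f), clear(e,f), clear(f,d), clear(f,f), ready(d,f), ready(f,d), ready(f,e), ready(f,f)}
optimal plan length = 2; 2 ≤ 3

Yes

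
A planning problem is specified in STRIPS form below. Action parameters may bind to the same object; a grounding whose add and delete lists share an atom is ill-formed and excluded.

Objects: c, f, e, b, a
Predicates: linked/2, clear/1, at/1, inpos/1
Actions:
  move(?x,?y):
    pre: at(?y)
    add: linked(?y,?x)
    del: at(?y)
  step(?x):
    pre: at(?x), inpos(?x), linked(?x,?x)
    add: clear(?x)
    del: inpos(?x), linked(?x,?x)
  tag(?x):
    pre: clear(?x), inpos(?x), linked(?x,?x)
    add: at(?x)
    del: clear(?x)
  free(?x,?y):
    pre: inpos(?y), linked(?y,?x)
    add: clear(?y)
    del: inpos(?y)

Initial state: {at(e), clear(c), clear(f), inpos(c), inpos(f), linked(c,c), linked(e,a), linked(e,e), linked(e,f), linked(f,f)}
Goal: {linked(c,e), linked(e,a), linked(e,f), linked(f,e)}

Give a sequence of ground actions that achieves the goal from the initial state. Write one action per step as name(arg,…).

1. tag(c)  →  {at(c), at(e), clear(f), inpos(c), inpos(f), linked(c,c), linked(e,a), linked(e,e), linked(e,f), linked(f,f)}
2. move(e,c)  →  {at(e), clear(f), inpos(c), inpos(f), linked(c,c), linked(c,e), linked(e,a), linked(e,e), linked(e,f), linked(f,f)}
3. tag(f)  →  {at(e), at(f), inpos(c), inpos(f), linked(c,c), linked(c,e), linked(e,a), linked(e,e), linked(e,f), linked(f,f)}
4. move(e,f)  →  {at(e), inpos(c), inpos(f), linked(c,c), linked(c,e), linked(e,a), linked(e,e), linked(e,f), linked(f,e), linked(f,f)}

tag(c); move(e,c); tag(f); move(e,f)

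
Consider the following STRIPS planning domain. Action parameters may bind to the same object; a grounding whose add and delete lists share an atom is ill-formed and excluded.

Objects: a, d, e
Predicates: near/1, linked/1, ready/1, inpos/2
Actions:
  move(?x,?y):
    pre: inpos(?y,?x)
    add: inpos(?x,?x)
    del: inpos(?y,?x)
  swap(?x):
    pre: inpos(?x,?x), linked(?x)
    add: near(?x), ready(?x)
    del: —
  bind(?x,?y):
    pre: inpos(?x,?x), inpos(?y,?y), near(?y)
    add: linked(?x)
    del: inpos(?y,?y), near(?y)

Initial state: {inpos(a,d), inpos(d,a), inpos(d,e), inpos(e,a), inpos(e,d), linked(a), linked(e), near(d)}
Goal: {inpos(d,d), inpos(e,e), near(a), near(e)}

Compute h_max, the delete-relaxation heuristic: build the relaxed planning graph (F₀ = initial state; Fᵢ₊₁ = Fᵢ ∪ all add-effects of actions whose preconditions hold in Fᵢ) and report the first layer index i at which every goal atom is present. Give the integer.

F0 = init (8 atoms)
F1 = F0 ∪ {inpos(a,a), inpos(d,d), inpos(e,e)}  (11 atoms)
F2 = F1 ∪ {linked(d), near(a), near(e), ready(a), ready(e)}  (16 atoms)
goal ⊆ F2  ⇒  h_max = 2

2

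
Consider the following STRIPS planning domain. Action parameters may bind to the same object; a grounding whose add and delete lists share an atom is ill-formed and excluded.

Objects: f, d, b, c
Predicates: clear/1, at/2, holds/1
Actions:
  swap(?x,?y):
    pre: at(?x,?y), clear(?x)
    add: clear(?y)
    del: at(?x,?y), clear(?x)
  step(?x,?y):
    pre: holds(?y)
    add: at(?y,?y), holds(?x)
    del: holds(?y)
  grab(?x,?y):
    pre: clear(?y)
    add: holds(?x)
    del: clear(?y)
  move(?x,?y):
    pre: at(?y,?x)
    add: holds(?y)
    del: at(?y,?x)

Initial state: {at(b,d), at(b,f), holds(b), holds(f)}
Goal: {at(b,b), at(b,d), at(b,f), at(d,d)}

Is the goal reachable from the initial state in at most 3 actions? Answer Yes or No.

Yes

1. step(d,b)  →  {at(b,b), at(b,d), at(b,f), holds(d), holds(f)}
2. step(f,d)  →  {at(b,b), at(b,d), at(b,f), at(d,d), holds(f)}
optimal plan length = 2; 2 ≤ 3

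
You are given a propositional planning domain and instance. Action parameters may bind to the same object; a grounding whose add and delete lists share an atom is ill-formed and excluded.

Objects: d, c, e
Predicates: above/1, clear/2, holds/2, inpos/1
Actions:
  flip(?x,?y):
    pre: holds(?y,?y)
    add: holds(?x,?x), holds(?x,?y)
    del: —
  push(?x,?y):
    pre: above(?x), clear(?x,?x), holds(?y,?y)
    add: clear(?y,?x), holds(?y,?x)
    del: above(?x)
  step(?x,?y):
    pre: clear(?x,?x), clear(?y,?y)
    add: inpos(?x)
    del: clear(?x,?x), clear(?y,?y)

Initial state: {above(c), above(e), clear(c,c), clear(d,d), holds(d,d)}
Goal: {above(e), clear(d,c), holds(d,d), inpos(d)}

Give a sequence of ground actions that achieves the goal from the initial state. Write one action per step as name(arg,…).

1. push(c,d)  →  {above(e), clear(c,c), clear(d,c), clear(d,d), holds(d,c), holds(d,d)}
2. step(d,d)  →  {above(e), clear(c,c), clear(d,c), holds(d,c), holds(d,d), inpos(d)}

push(c,d); step(d,d)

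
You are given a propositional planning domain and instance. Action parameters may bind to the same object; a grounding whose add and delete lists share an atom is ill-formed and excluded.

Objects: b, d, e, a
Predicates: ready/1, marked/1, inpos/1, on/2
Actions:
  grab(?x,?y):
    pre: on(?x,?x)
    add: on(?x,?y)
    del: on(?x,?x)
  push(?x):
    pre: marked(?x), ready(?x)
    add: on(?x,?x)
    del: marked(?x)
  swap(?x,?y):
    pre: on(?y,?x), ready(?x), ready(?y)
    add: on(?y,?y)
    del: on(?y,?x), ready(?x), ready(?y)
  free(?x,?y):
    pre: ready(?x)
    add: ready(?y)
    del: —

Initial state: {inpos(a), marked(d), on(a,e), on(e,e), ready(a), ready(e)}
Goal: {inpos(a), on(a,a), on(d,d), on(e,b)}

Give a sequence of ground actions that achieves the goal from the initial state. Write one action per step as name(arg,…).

1. grab(e,b)  →  {inpos(a), marked(d), on(a,e), on(e,b), ready(a), ready(e)}
2. free(e,d)  →  {inpos(a), marked(d), on(a,e), on(e,b), ready(a), ready(d), ready(e)}
3. push(d)  →  {inpos(a), on(a,e), on(d,d), on(e,b), ready(a), ready(d), ready(e)}
4. swap(e,a)  →  {inpos(a), on(a,a), on(d,d), on(e,b), ready(d)}

grab(e,b); free(e,d); push(d); swap(e,a)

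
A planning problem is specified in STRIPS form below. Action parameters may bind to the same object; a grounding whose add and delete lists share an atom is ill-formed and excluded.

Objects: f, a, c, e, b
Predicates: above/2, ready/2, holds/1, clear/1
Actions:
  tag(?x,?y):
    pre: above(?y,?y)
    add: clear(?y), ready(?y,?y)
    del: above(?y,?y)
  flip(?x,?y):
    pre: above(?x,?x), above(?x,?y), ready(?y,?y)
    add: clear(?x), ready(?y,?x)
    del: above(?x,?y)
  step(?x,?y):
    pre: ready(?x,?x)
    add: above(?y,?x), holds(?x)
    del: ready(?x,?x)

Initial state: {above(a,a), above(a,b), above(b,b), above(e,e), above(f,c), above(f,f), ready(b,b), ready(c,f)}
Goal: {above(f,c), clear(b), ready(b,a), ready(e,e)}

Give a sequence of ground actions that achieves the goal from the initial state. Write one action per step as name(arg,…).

1. tag(f,e)  →  {above(a,a), above(a,b), above(b,b), above(f,c), above(f,f), clear(e), ready(b,b), ready(c,f), ready(e,e)}
2. tag(f,b)  →  {above(a,a), above(a,b), above(f,c), above(f,f), clear(b), clear(e), ready(b,b), ready(c,f), ready(e,e)}
3. flip(a,b)  →  {above(a,a), above(f,c), above(f,f), clear(a), clear(b), clear(e), ready(b,a), ready(b,b), ready(c,f), ready(e,e)}

tag(f,e); tag(f,b); flip(a,b)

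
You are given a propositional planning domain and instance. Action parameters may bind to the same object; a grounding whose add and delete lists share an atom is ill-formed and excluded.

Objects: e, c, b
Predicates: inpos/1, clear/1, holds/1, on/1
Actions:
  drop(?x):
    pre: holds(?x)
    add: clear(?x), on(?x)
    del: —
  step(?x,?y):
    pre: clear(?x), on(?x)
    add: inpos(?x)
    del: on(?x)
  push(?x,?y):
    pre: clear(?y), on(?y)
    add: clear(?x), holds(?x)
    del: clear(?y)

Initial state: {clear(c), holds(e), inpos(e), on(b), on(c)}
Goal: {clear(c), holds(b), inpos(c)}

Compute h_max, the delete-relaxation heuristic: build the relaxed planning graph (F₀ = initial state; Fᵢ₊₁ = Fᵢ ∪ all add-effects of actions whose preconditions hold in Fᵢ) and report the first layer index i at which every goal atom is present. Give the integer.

1

F0 = init (5 atoms)
F1 = F0 ∪ {clear(b), clear(e), holds(b), inpos(c), on(e)}  (10 atoms)
goal ⊆ F1  ⇒  h_max = 1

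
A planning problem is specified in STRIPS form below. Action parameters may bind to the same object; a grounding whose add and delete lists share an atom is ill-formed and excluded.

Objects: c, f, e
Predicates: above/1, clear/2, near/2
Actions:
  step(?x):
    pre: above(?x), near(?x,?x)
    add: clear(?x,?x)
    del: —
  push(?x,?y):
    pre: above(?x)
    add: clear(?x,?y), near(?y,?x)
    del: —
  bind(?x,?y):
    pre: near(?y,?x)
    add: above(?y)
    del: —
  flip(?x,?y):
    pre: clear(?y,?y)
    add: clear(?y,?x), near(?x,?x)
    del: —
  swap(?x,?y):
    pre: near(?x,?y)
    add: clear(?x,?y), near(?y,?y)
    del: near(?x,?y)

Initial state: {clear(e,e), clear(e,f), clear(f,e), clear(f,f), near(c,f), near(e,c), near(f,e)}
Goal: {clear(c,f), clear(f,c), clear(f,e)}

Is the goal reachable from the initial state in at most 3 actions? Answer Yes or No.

Yes

1. flip(c,f)  →  {clear(e,e), clear(e,f), clear(f,c), clear(f,e), clear(f,f), near(c,c), near(c,f), near(e,c), near(f,e)}
2. swap(c,f)  →  {clear(c,f), clear(e,e), clear(e,f), clear(f,c), clear(f,e), clear(f,f), near(c,c), near(e,c), near(f,e), near(f,f)}
optimal plan length = 2; 2 ≤ 3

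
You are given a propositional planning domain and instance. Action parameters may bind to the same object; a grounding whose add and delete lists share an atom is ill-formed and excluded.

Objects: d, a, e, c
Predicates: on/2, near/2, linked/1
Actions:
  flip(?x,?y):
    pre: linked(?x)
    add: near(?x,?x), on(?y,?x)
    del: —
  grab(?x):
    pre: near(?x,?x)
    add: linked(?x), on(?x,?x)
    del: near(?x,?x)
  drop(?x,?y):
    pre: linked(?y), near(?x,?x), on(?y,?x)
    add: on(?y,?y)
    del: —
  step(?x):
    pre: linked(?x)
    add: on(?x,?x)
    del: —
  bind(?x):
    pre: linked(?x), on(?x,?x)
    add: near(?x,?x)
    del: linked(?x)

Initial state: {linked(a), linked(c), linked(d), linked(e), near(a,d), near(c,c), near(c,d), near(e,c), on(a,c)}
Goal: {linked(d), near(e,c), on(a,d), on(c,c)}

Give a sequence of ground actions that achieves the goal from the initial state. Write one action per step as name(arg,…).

1. flip(d,a)  →  {linked(a), linked(c), linked(d), linked(e), near(a,d), near(c,c), near(c,d), near(d,d), near(e,c), on(a,c), on(a,d)}
2. flip(c,c)  →  {linked(a), linked(c), linked(d), linked(e), near(a,d), near(c,c), near(c,d), near(d,d), near(e,c), on(a,c), on(a,d), on(c,c)}

flip(d,a); flip(c,c)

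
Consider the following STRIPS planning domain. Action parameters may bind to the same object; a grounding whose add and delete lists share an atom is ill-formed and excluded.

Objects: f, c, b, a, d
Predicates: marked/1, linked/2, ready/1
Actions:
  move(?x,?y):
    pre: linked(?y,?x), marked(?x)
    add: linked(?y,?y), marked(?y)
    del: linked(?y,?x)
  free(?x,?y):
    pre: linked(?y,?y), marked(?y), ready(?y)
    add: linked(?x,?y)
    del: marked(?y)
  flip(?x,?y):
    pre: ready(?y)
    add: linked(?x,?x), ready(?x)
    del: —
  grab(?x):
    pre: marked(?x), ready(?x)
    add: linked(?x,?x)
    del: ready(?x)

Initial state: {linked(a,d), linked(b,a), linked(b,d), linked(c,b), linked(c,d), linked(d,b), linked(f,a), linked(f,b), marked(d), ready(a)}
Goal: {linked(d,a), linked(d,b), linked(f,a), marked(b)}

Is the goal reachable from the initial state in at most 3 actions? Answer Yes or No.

1. move(d,b)  →  {linked(a,d), linked(b,a), linked(b,b), linked(c,b), linked(c,d), linked(d,b), linked(f,a), linked(f,b), marked(b), marked(d), ready(a)}
2. move(d,a)  →  {linked(a,a), linked(b,a), linked(b,b), linked(c,b), linked(c,d), linked(d,b), linked(f,a), linked(f,b), marked(a), marked(b), marked(d), ready(a)}
3. free(d,a)  →  {linked(a,a), linked(b,a), linked(b,b), linked(c,b), linked(c,d), linked(d,a), linked(d,b), linked(f,a), linked(f,b), marked(b), marked(d), ready(a)}
optimal plan length = 3; 3 ≤ 3

Yes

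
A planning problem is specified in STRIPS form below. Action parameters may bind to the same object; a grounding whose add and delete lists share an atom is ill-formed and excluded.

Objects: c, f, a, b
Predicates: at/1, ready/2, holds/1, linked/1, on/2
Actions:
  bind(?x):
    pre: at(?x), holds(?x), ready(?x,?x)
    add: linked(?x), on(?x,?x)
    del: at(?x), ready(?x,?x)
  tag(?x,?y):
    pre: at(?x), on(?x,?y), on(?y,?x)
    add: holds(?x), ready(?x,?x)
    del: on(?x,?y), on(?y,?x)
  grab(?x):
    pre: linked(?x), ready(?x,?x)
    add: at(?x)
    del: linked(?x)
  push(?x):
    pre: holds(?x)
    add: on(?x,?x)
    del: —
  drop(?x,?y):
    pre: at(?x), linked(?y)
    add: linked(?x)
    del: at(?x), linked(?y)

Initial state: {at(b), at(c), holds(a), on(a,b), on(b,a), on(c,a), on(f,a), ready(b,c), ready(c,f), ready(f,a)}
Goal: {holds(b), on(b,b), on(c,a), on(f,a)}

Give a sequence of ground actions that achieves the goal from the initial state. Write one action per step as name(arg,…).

tag(b,a); bind(b)

1. tag(b,a)  →  {at(b), at(c), holds(a), holds(b), on(c,a), on(f,a), ready(b,b), ready(b,c), ready(c,f), ready(f,a)}
2. bind(b)  →  {at(c), holds(a), holds(b), linked(b), on(b,b), on(c,a), on(f,a), ready(b,c), ready(c,f), ready(f,a)}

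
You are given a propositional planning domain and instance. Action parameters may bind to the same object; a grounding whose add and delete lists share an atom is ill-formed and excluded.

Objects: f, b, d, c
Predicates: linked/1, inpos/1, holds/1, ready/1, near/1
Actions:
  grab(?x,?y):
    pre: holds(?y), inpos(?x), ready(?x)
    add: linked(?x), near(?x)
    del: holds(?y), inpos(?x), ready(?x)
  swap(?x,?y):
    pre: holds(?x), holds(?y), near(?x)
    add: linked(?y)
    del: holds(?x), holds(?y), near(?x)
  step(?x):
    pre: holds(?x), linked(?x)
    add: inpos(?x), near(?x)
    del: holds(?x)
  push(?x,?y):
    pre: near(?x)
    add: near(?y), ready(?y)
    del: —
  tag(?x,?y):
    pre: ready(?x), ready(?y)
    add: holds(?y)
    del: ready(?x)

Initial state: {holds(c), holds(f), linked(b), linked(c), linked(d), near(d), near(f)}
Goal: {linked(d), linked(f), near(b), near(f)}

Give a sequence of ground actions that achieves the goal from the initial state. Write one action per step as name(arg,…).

1. swap(f,f)  →  {holds(c), linked(b), linked(c), linked(d), linked(f), near(d)}
2. push(d,f)  →  {holds(c), linked(b), linked(c), linked(d), linked(f), near(d), near(f), ready(f)}
3. push(f,b)  →  {holds(c), linked(b), linked(c), linked(d), linked(f), near(b), near(d), near(f), ready(b), ready(f)}

swap(f,f); push(d,f); push(f,b)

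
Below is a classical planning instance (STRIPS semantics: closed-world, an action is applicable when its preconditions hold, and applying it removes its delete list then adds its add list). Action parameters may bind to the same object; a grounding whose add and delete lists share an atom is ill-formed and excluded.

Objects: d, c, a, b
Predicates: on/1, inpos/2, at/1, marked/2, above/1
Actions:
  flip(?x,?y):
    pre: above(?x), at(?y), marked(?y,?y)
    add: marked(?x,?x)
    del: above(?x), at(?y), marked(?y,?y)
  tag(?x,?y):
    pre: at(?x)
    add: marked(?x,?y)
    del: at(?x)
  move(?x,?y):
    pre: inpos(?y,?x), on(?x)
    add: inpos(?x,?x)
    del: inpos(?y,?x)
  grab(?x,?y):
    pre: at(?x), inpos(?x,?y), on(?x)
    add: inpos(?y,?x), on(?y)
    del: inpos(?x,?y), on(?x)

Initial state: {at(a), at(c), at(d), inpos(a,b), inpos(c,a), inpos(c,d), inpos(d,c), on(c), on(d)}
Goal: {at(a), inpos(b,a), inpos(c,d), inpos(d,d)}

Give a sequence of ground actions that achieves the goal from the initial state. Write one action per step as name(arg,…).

move(d,c); grab(d,c); grab(c,a); grab(a,b)

1. move(d,c)  →  {at(a), at(c), at(d), inpos(a,b), inpos(c,a), inpos(d,c), inpos(d,d), on(c), on(d)}
2. grab(d,c)  →  {at(a), at(c), at(d), inpos(a,b), inpos(c,a), inpos(c,d), inpos(d,d), on(c)}
3. grab(c,a)  →  {at(a), at(c), at(d), inpos(a,b), inpos(a,c), inpos(c,d), inpos(d,d), on(a)}
4. grab(a,b)  →  {at(a), at(c), at(d), inpos(a,c), inpos(b,a), inpos(c,d), inpos(d,d), on(b)}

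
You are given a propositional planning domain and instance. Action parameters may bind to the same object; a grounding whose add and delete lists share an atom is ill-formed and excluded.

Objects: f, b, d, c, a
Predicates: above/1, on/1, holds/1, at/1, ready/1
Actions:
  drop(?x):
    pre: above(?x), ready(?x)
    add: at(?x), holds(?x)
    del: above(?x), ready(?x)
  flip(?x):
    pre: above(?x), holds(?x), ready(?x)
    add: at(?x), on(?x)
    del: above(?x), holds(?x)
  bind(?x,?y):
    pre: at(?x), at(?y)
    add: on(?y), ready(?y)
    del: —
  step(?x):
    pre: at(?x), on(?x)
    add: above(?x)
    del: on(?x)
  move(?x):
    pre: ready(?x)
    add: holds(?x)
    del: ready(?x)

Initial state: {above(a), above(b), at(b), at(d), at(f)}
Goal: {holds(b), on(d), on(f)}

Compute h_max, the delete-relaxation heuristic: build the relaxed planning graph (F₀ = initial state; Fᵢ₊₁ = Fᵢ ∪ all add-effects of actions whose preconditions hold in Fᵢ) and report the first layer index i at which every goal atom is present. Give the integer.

2

F0 = init (5 atoms)
F1 = F0 ∪ {on(b), on(d), on(f), ready(b), ready(d), ready(f)}  (11 atoms)
F2 = F1 ∪ {above(d), above(f), holds(b), holds(d), holds(f)}  (16 atoms)
goal ⊆ F2  ⇒  h_max = 2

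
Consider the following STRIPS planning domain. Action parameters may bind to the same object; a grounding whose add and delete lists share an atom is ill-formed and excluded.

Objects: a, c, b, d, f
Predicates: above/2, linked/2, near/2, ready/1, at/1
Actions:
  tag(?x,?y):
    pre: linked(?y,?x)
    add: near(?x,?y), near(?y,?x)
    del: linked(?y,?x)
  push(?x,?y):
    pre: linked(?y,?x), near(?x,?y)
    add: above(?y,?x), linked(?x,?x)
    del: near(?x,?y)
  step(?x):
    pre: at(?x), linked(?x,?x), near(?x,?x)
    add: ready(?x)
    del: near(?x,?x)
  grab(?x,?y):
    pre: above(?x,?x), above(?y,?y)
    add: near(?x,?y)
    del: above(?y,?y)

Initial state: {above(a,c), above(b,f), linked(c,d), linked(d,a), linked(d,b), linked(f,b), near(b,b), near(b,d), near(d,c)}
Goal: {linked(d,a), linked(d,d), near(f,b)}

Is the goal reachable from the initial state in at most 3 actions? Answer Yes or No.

1. tag(b,f)  →  {above(a,c), above(b,f), linked(c,d), linked(d,a), linked(d,b), near(b,b), near(b,d), near(b,f), near(d,c), near(f,b)}
2. push(d,c)  →  {above(a,c), above(b,f), above(c,d), linked(c,d), linked(d,a), linked(d,b), linked(d,d), near(b,b), near(b,d), near(b,f), near(f,b)}
optimal plan length = 2; 2 ≤ 3

Yes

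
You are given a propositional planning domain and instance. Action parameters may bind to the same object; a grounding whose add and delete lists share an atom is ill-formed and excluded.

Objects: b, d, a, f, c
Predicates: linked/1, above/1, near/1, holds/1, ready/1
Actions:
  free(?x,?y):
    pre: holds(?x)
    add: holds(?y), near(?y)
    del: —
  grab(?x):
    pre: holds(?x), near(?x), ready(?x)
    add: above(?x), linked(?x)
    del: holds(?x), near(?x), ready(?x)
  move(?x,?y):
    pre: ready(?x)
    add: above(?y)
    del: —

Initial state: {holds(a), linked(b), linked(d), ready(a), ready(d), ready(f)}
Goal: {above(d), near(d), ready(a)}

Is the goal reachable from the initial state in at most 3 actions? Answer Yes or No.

Yes

1. free(a,d)  →  {holds(a), holds(d), linked(b), linked(d), near(d), ready(a), ready(d), ready(f)}
2. move(d,d)  →  {above(d), holds(a), holds(d), linked(b), linked(d), near(d), ready(a), ready(d), ready(f)}
optimal plan length = 2; 2 ≤ 3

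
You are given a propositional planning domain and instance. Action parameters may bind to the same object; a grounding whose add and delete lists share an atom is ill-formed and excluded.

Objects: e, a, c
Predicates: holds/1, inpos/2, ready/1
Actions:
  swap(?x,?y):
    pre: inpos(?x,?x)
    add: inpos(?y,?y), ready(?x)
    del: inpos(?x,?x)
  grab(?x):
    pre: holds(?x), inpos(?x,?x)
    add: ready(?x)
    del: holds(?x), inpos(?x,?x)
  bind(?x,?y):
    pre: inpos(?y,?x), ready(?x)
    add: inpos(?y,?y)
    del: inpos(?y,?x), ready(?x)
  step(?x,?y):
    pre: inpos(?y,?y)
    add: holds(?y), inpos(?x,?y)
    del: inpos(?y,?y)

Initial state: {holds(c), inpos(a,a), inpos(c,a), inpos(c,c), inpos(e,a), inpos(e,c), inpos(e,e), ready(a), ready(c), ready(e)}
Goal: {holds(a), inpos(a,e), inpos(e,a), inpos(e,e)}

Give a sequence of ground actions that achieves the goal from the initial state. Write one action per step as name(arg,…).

step(e,a); step(a,e); swap(c,e)

1. step(e,a)  →  {holds(a), holds(c), inpos(c,a), inpos(c,c), inpos(e,a), inpos(e,c), inpos(e,e), ready(a), ready(c), ready(e)}
2. step(a,e)  →  {holds(a), holds(c), holds(e), inpos(a,e), inpos(c,a), inpos(c,c), inpos(e,a), inpos(e,c), ready(a), ready(c), ready(e)}
3. swap(c,e)  →  {holds(a), holds(c), holds(e), inpos(a,e), inpos(c,a), inpos(e,a), inpos(e,c), inpos(e,e), ready(a), ready(c), ready(e)}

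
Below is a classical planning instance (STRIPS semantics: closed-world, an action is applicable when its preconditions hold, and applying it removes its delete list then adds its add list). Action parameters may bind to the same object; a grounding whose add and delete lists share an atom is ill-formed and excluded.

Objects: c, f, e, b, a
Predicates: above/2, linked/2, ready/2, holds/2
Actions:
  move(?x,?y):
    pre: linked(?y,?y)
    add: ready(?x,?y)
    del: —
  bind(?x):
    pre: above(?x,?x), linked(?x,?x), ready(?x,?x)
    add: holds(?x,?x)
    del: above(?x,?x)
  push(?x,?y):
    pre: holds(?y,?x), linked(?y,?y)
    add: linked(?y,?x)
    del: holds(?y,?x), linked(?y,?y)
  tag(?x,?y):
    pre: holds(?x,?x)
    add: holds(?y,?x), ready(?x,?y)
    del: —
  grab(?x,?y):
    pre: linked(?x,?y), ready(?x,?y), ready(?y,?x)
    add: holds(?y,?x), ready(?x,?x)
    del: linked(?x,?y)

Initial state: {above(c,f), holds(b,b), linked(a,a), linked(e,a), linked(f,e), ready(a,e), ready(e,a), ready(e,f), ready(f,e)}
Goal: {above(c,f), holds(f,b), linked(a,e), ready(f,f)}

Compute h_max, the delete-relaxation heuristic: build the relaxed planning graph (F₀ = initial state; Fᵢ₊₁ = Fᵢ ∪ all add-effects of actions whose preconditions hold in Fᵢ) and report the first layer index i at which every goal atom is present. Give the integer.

2

F0 = init (9 atoms)
F1 = F0 ∪ {holds(a,b), holds(a,e), holds(c,b), holds(e,b), holds(e,f), holds(f,b), ready(a,a), ready(b,a), ready(b,b), ready(b,c), ready(b,e), ready(b,f), ready(c,a), ready(e,e), ready(f,a), ready(f,f)}  (25 atoms)
F2 = F1 ∪ {holds(a,a), linked(a,b), linked(a,e)}  (28 atoms)
goal ⊆ F2  ⇒  h_max = 2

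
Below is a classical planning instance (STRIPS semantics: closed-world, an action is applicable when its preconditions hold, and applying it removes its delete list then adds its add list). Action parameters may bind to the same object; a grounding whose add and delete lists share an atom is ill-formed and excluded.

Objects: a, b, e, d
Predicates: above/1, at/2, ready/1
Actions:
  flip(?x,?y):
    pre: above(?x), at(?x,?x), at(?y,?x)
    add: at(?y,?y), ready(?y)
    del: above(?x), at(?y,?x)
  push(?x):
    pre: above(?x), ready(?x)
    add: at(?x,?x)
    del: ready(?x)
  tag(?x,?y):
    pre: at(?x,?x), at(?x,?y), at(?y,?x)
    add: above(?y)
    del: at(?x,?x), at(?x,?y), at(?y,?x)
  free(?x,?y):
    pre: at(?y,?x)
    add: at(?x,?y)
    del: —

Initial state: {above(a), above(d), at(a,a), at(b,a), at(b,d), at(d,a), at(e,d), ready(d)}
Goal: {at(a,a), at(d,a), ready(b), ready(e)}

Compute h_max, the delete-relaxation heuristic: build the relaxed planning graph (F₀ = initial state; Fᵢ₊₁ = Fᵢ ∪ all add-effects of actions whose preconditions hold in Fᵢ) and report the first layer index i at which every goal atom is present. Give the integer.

2

F0 = init (8 atoms)
F1 = F0 ∪ {at(a,b), at(a,d), at(b,b), at(d,b), at(d,d), at(d,e), ready(b)}  (15 atoms)
F2 = F1 ∪ {above(b), above(e), at(e,e), ready(a), ready(e)}  (20 atoms)
goal ⊆ F2  ⇒  h_max = 2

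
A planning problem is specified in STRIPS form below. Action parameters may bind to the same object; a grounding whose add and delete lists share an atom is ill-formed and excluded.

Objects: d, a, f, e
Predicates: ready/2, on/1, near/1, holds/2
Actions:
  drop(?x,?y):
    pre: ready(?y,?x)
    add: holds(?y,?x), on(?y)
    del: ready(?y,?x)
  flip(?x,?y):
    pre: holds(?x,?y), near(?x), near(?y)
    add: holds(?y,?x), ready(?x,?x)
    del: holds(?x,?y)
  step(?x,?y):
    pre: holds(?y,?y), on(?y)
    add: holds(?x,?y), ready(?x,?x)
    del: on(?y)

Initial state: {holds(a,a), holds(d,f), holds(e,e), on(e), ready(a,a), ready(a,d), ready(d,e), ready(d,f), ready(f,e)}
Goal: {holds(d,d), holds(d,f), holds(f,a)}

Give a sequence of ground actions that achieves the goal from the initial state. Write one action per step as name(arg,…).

drop(d,a); step(d,e); drop(d,d); step(f,a)

1. drop(d,a)  →  {holds(a,a), holds(a,d), holds(d,f), holds(e,e), on(a), on(e), ready(a,a), ready(d,e), ready(d,f), ready(f,e)}
2. step(d,e)  →  {holds(a,a), holds(a,d), holds(d,e), holds(d,f), holds(e,e), on(a), ready(a,a), ready(d,d), ready(d,e), ready(d,f), ready(f,e)}
3. drop(d,d)  →  {holds(a,a), holds(a,d), holds(d,d), holds(d,e), holds(d,f), holds(e,e), on(a), on(d), ready(a,a), ready(d,e), ready(d,f), ready(f,e)}
4. step(f,a)  →  {holds(a,a), holds(a,d), holds(d,d), holds(d,e), holds(d,f), holds(e,e), holds(f,a), on(d), ready(a,a), ready(d,e), ready(d,f), ready(f,e), ready(f,f)}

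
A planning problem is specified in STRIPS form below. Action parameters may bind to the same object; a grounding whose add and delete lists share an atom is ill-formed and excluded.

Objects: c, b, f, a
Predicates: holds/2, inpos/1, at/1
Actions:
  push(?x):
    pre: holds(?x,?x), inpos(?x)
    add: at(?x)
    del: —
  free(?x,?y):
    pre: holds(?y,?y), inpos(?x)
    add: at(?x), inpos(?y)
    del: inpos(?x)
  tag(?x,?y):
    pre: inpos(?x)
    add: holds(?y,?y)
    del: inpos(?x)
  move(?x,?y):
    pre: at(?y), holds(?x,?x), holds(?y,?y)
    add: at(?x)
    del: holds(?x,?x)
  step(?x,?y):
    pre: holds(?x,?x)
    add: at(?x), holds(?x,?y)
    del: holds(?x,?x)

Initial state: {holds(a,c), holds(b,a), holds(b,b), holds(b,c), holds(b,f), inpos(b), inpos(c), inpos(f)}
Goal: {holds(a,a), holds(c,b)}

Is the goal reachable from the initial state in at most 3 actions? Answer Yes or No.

Yes

1. tag(c,c)  →  {holds(a,c), holds(b,a), holds(b,b), holds(b,c), holds(b,f), holds(c,c), inpos(b), inpos(f)}
2. tag(b,a)  →  {holds(a,a), holds(a,c), holds(b,a), holds(b,b), holds(b,c), holds(b,f), holds(c,c), inpos(f)}
3. step(c,b)  →  {at(c), holds(a,a), holds(a,c), holds(b,a), holds(b,b), holds(b,c), holds(b,f), holds(c,b), inpos(f)}
optimal plan length = 3; 3 ≤ 3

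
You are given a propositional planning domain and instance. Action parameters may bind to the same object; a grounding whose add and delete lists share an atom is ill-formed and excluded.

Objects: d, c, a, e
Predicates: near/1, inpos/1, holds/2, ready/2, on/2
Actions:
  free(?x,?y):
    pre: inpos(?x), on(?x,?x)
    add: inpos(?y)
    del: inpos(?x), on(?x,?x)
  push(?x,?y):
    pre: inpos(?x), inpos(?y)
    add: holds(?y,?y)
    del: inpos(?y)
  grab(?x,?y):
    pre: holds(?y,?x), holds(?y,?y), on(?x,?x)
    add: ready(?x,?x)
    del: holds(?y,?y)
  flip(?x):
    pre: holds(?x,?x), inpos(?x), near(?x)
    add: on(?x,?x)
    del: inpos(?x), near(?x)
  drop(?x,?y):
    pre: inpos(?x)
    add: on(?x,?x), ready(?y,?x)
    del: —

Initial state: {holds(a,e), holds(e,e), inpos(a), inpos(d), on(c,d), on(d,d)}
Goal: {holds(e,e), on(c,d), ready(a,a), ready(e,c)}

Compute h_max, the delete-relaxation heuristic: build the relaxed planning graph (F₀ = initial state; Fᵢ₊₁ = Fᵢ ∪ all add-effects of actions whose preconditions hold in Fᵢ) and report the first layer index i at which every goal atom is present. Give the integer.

2

F0 = init (6 atoms)
F1 = F0 ∪ {holds(a,a), holds(d,d), inpos(c), inpos(e), on(a,a), ready(a,a), ready(a,d), ready(c,a), ready(c,d), ready(d,a), ready(d,d), ready(e,a), ready(e,d)}  (19 atoms)
F2 = F1 ∪ {holds(c,c), on(c,c), on(e,e), ready(a,c), ready(a,e), ready(c,c), ready(c,e), ready(d,c), ready(d,e), ready(e,c), ready(e,e)}  (30 atoms)
goal ⊆ F2  ⇒  h_max = 2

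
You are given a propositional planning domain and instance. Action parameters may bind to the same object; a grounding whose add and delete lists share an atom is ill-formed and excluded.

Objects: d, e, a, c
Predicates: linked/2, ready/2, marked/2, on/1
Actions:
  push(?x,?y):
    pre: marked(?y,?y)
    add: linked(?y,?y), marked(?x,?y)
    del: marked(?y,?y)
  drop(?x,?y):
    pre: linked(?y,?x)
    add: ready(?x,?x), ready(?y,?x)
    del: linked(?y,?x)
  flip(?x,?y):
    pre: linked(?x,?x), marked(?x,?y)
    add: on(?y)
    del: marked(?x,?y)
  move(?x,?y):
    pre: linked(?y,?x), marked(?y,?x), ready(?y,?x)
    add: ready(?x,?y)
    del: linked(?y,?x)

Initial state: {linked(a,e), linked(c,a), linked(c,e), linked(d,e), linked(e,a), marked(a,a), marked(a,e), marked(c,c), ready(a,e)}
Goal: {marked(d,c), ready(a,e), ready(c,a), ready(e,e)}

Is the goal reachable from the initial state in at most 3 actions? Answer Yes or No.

1. push(d,c)  →  {linked(a,e), linked(c,a), linked(c,c), linked(c,e), linked(d,e), linked(e,a), marked(a,a), marked(a,e), marked(d,c), ready(a,e)}
2. drop(e,d)  →  {linked(a,e), linked(c,a), linked(c,c), linked(c,e), linked(e,a), marked(a,a), marked(a,e), marked(d,c), ready(a,e), ready(d,e), ready(e,e)}
3. drop(a,c)  →  {linked(a,e), linked(c,c), linked(c,e), linked(e,a), marked(a,a), marked(a,e), marked(d,c), ready(a,a), ready(a,e), ready(c,a), ready(d,e), ready(e,e)}
optimal plan length = 3; 3 ≤ 3

Yes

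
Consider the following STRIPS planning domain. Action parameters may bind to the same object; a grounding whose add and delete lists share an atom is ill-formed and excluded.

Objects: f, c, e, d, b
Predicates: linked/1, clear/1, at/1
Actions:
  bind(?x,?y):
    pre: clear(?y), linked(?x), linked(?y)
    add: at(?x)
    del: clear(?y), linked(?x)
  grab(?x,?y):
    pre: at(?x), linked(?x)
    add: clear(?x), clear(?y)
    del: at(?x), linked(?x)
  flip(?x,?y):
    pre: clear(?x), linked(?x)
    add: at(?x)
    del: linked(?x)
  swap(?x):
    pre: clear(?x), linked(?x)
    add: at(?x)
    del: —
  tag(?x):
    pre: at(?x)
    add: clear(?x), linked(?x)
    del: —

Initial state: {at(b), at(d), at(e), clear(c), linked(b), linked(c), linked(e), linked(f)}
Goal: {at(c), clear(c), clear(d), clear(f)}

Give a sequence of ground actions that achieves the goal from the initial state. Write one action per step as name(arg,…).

grab(e,f); grab(b,d); flip(c,f)

1. grab(e,f)  →  {at(b), at(d), clear(c), clear(e), clear(f), linked(b), linked(c), linked(f)}
2. grab(b,d)  →  {at(d), clear(b), clear(c), clear(d), clear(e), clear(f), linked(c), linked(f)}
3. flip(c,f)  →  {at(c), at(d), clear(b), clear(c), clear(d), clear(e), clear(f), linked(f)}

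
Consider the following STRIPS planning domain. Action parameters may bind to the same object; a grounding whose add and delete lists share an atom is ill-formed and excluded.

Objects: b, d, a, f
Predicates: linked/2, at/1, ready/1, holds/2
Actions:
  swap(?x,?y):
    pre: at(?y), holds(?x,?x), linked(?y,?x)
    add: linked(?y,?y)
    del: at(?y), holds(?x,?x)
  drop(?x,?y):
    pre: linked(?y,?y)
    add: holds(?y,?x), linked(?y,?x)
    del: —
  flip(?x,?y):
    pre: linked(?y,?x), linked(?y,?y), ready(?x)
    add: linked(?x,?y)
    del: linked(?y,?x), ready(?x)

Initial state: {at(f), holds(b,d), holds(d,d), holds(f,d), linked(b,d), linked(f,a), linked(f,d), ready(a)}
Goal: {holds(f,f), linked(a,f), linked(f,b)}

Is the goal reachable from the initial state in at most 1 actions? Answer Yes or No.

1. swap(d,f)  →  {holds(b,d), holds(f,d), linked(b,d), linked(f,a), linked(f,d), linked(f,f), ready(a)}
2. drop(b,f)  →  {holds(b,d), holds(f,b), holds(f,d), linked(b,d), linked(f,a), linked(f,b), linked(f,d), linked(f,f), ready(a)}
3. drop(f,f)  →  {holds(b,d), holds(f,b), holds(f,d), holds(f,f), linked(b,d), linked(f,a), linked(f,b), linked(f,d), linked(f,f), ready(a)}
4. flip(a,f)  →  {holds(b,d), holds(f,b), holds(f,d), holds(f,f), linked(a,f), linked(b,d), linked(f,b), linked(f,d), linked(f,f)}
optimal plan length = 4; 4 > 1

No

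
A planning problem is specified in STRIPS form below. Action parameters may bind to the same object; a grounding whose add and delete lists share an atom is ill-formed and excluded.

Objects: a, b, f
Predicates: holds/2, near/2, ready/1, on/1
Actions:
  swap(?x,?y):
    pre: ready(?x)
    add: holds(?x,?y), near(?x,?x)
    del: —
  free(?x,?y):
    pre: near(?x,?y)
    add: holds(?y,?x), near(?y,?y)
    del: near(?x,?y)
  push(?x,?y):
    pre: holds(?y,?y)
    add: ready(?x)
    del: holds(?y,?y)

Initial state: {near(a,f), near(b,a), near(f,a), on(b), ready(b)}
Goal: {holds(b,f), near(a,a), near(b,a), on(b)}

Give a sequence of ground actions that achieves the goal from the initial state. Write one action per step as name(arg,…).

swap(b,f); free(f,a)

1. swap(b,f)  →  {holds(b,f), near(a,f), near(b,a), near(b,b), near(f,a), on(b), ready(b)}
2. free(f,a)  →  {holds(a,f), holds(b,f), near(a,a), near(a,f), near(b,a), near(b,b), on(b), ready(b)}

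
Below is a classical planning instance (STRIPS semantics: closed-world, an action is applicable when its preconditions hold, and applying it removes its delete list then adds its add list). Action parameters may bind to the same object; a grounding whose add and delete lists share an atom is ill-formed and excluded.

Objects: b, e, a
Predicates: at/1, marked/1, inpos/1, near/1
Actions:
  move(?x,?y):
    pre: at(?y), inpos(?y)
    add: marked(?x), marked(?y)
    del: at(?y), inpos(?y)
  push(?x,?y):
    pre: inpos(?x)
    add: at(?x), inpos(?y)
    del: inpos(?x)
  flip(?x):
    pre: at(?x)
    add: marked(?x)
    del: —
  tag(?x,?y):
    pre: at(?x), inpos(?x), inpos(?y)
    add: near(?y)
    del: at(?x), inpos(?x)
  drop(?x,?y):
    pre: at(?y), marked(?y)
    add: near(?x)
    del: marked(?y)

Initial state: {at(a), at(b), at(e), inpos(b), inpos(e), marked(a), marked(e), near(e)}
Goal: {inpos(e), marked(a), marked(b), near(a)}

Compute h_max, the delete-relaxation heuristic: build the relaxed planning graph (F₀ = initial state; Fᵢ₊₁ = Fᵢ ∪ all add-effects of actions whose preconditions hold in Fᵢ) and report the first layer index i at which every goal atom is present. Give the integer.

F0 = init (8 atoms)
F1 = F0 ∪ {inpos(a), marked(b), near(a), near(b)}  (12 atoms)
goal ⊆ F1  ⇒  h_max = 1

1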